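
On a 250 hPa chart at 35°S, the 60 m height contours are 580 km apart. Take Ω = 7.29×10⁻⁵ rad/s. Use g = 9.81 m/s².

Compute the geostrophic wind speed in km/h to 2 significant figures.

44 km/h

Coriolis parameter at 35°S:
f = 2Ω sin φ = 2 × 7.29×10⁻⁵ × sin 35° = 8.36×10⁻⁵ s⁻¹
Height gradient: |∂Z/∂n| = 60 m / 580000 m = 1.03×10⁻⁴
On a pressure surface, geostrophic balance gives V_g = (g/f)|∂Z/∂n|:
V_g = 9.81 × 1.03×10⁻⁴ / 8.36×10⁻⁵ = 12.1 m/s
Converting: 12.1 m/s × 3.6 = 44 km/h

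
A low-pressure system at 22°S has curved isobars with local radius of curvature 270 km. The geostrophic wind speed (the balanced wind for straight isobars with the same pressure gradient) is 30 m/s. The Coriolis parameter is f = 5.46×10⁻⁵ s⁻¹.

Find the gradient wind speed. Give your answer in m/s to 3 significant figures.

14.9 m/s

Around a low, centrifugal force acts outward with Coriolis, so pressure-gradient force balances both:
(1/ρ)|∂P/∂n| = fV + V²/R  →  V² + fR·V − fR·V_g = 0
With fR = 5.46×10⁻⁵ × 270×10³ m = 14.7 m/s:
V = [−fR + √((fR)² + 4 fR V_g)]/2 = [−14.7 + √(14.7² + 4×14.7×30)]/2 = 14.9 m/s
Subgeostrophic (V < V_g = 30 m/s), as expected around a low.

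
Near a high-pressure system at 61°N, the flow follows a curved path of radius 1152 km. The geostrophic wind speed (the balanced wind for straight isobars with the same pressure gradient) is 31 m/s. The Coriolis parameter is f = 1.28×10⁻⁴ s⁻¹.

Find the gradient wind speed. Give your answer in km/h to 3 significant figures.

Around a high, pressure-gradient force acts outward with centrifugal, so Coriolis balances both:
fV = (1/ρ)|∂P/∂n| + V²/R  →  V² − fR·V + fR·V_g = 0
With fR = 1.28×10⁻⁴ × 1152×10³ m = 147 m/s:
V = [fR − √((fR)² − 4 fR V_g)]/2 = [147 − √(147² − 4×147×31)]/2 = 44.3 m/s
Supergeostrophic (V > V_g = 31 m/s), as expected around a high.
Converting: 44.3 m/s × 3.6 = 160 km/h

160 km/h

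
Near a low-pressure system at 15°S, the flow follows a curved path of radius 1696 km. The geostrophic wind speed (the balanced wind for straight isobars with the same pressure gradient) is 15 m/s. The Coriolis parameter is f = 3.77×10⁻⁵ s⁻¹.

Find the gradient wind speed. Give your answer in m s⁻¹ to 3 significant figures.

Around a low, centrifugal force acts outward with Coriolis, so pressure-gradient force balances both:
(1/ρ)|∂P/∂n| = fV + V²/R  →  V² + fR·V − fR·V_g = 0
With fR = 3.77×10⁻⁵ × 1696×10³ m = 63.9 m/s:
V = [−fR + √((fR)² + 4 fR V_g)]/2 = [−63.9 + √(63.9² + 4×63.9×15)]/2 = 12.5 m/s
Subgeostrophic (V < V_g = 15 m/s), as expected around a low.

12.5 m s⁻¹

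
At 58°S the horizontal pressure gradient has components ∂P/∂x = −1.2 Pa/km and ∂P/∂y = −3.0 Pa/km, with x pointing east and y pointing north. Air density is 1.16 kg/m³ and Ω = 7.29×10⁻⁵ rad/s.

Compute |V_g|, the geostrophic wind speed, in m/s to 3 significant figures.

22.5 m/s

Coriolis parameter at 58°S:
f = 2Ω sin φ = 2 × 7.29×10⁻⁵ × sin 58° = 1.24×10⁻⁴ s⁻¹
In the Southern Hemisphere f is negative: f = −1.24×10⁻⁴ s⁻¹.
Component geostrophic relations (x east, y north):
u_g = −(1/(fρ)) ∂P/∂y,  v_g = (1/(fρ)) ∂P/∂x
u_g = −(−3.0×10⁻³)/(−1.24×10⁻⁴ × 1.16) = −20.9 m/s;  v_g = (−1.2×10⁻³)/(−1.24×10⁻⁴ × 1.16) = 8.37 m/s
|V_g| = √(u_g² + v_g²) = 22.5 m/s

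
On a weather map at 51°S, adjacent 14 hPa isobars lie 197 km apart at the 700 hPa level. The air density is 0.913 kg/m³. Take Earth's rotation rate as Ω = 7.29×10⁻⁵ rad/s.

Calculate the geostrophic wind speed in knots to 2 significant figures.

130 knots

Coriolis parameter at 51°S:
f = 2Ω sin φ = 2 × 7.29×10⁻⁵ × sin 51° = 1.13×10⁻⁴ s⁻¹
Pressure gradient: |∂P/∂n| = 1400 Pa / 197000 m = 7.11×10⁻³ Pa/m
Geostrophic balance (pressure-gradient force = Coriolis force):
V_g = (1/(fρ)) |∂P/∂n| = 7.11×10⁻³ / (1.13×10⁻⁴ × 0.913) = 68.7 m/s
Converting: 68.7 m/s × 1.944 = 130 knots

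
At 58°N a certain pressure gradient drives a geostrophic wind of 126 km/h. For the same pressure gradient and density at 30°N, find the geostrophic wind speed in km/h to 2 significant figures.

210 km/h

With the same pressure gradient and density, V_g ∝ 1/f ∝ 1/sin φ.
V₂ = V₁ · sin φ₁ / sin φ₂ = 126 × sin 58° / sin 30°
V₂ = 126 × 0.8480/0.5000 = 210 km/h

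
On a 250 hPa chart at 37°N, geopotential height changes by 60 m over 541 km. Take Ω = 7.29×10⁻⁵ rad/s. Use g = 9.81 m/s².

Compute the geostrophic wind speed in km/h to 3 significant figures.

Coriolis parameter at 37°N:
f = 2Ω sin φ = 2 × 7.29×10⁻⁵ × sin 37° = 8.77×10⁻⁵ s⁻¹
Height gradient: |∂Z/∂n| = 60 m / 541000 m = 1.11×10⁻⁴
On a pressure surface, geostrophic balance gives V_g = (g/f)|∂Z/∂n|:
V_g = 9.81 × 1.11×10⁻⁴ / 8.77×10⁻⁵ = 12.4 m/s
Converting: 12.4 m/s × 3.6 = 44.6 km/h

44.6 km/h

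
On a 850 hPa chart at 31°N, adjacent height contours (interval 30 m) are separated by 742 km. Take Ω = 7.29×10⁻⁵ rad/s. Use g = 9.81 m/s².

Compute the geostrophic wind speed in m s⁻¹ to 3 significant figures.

Coriolis parameter at 31°N:
f = 2Ω sin φ = 2 × 7.29×10⁻⁵ × sin 31° = 7.51×10⁻⁵ s⁻¹
Height gradient: |∂Z/∂n| = 30 m / 742000 m = 4.04×10⁻⁵
On a pressure surface, geostrophic balance gives V_g = (g/f)|∂Z/∂n|:
V_g = 9.81 × 4.04×10⁻⁵ / 7.51×10⁻⁵ = 5.28 m/s

5.28 m s⁻¹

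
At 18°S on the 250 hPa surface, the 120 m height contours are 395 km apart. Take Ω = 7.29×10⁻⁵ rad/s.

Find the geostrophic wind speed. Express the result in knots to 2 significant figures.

130 knots

Coriolis parameter at 18°S:
f = 2Ω sin φ = 2 × 7.29×10⁻⁵ × sin 18° = 4.51×10⁻⁵ s⁻¹
Height gradient: |∂Z/∂n| = 120 m / 395000 m = 3.04×10⁻⁴
On a pressure surface, geostrophic balance gives V_g = (g/f)|∂Z/∂n|:
V_g = 9.81 × 3.04×10⁻⁴ / 4.51×10⁻⁵ = 66.1 m/s
Converting: 66.1 m/s × 1.944 = 130 knots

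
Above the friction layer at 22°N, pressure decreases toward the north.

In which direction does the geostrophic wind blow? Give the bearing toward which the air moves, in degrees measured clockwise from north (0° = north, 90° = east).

The pressure-gradient force points toward the north (bearing 000°).
Geostrophic balance: in the Northern Hemisphere the Coriolis force deflects motion to the right, so the geostrophic wind blows 90° to the right of the pressure-gradient force (low pressure on the left).
Rotating 000° by 90° clockwise gives 090° — the wind blows toward the east.

090°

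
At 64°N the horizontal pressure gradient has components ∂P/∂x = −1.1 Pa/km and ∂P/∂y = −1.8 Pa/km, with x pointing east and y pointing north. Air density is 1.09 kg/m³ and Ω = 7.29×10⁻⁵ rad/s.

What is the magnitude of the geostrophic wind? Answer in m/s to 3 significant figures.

Coriolis parameter at 64°N:
f = 2Ω sin φ = 2 × 7.29×10⁻⁵ × sin 64° = 1.31×10⁻⁴ s⁻¹
Component geostrophic relations (x east, y north):
u_g = −(1/(fρ)) ∂P/∂y,  v_g = (1/(fρ)) ∂P/∂x
u_g = −(−1.8×10⁻³)/(1.31×10⁻⁴ × 1.09) = 12.6 m/s;  v_g = (−1.1×10⁻³)/(1.31×10⁻⁴ × 1.09) = −7.70 m/s
|V_g| = √(u_g² + v_g²) = 14.8 m/s

14.8 m/s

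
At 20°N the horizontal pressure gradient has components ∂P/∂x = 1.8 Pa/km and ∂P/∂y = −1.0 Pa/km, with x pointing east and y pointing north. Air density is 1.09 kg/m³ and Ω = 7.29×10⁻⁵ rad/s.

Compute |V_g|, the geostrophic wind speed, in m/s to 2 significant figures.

Coriolis parameter at 20°N:
f = 2Ω sin φ = 2 × 7.29×10⁻⁵ × sin 20° = 4.99×10⁻⁵ s⁻¹
Component geostrophic relations (x east, y north):
u_g = −(1/(fρ)) ∂P/∂y,  v_g = (1/(fρ)) ∂P/∂x
u_g = −(−1.0×10⁻³)/(4.99×10⁻⁵ × 1.09) = 18.4 m/s;  v_g = (1.8×10⁻³)/(4.99×10⁻⁵ × 1.09) = 33.1 m/s
|V_g| = √(u_g² + v_g²) = 37.9 m/s

38 m/s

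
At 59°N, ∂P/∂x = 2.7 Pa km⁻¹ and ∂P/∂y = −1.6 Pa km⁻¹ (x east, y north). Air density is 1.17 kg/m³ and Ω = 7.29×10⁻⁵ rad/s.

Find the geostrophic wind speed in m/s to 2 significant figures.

Coriolis parameter at 59°N:
f = 2Ω sin φ = 2 × 7.29×10⁻⁵ × sin 59° = 1.25×10⁻⁴ s⁻¹
Component geostrophic relations (x east, y north):
u_g = −(1/(fρ)) ∂P/∂y,  v_g = (1/(fρ)) ∂P/∂x
u_g = −(−1.6×10⁻³)/(1.25×10⁻⁴ × 1.17) = 10.9 m/s;  v_g = (2.7×10⁻³)/(1.25×10⁻⁴ × 1.17) = 18.5 m/s
|V_g| = √(u_g² + v_g²) = 21.5 m/s

21 m/s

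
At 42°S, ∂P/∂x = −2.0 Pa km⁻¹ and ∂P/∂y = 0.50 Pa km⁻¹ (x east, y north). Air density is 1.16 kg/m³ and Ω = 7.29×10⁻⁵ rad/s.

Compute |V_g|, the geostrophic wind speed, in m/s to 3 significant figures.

18.2 m/s

Coriolis parameter at 42°S:
f = 2Ω sin φ = 2 × 7.29×10⁻⁵ × sin 42° = 9.76×10⁻⁵ s⁻¹
In the Southern Hemisphere f is negative: f = −9.76×10⁻⁵ s⁻¹.
Component geostrophic relations (x east, y north):
u_g = −(1/(fρ)) ∂P/∂y,  v_g = (1/(fρ)) ∂P/∂x
u_g = −(0.50×10⁻³)/(−9.76×10⁻⁵ × 1.16) = 4.42 m/s;  v_g = (−2.0×10⁻³)/(−9.76×10⁻⁵ × 1.16) = 17.7 m/s
|V_g| = √(u_g² + v_g²) = 18.2 m/s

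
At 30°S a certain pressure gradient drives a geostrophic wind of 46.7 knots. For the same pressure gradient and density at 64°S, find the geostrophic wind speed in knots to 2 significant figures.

With the same pressure gradient and density, V_g ∝ 1/f ∝ 1/sin φ.
V₂ = V₁ · sin φ₁ / sin φ₂ = 46.7 × sin 30° / sin 64°
V₂ = 46.7 × 0.5000/0.8988 = 26 knots

26 knots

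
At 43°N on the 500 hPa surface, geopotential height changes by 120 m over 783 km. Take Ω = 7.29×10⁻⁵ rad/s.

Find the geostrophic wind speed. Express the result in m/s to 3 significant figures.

15.1 m/s

Coriolis parameter at 43°N:
f = 2Ω sin φ = 2 × 7.29×10⁻⁵ × sin 43° = 9.94×10⁻⁵ s⁻¹
Height gradient: |∂Z/∂n| = 120 m / 783000 m = 1.53×10⁻⁴
On a pressure surface, geostrophic balance gives V_g = (g/f)|∂Z/∂n|:
V_g = 9.81 × 1.53×10⁻⁴ / 9.94×10⁻⁵ = 15.1 m/s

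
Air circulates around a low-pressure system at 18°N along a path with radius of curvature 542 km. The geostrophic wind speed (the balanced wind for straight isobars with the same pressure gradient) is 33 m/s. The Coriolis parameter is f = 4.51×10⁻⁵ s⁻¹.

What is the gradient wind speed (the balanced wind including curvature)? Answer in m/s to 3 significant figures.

Around a low, centrifugal force acts outward with Coriolis, so pressure-gradient force balances both:
(1/ρ)|∂P/∂n| = fV + V²/R  →  V² + fR·V − fR·V_g = 0
With fR = 4.51×10⁻⁵ × 542×10³ m = 24.4 m/s:
V = [−fR + √((fR)² + 4 fR V_g)]/2 = [−24.4 + √(24.4² + 4×24.4×33)]/2 = 18.7 m/s
Subgeostrophic (V < V_g = 33 m/s), as expected around a low.

18.7 m/s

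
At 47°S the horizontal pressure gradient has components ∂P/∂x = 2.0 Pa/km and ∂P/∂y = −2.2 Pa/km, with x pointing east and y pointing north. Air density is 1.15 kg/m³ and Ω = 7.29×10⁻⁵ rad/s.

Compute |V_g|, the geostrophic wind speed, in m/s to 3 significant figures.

Coriolis parameter at 47°S:
f = 2Ω sin φ = 2 × 7.29×10⁻⁵ × sin 47° = 1.07×10⁻⁴ s⁻¹
In the Southern Hemisphere f is negative: f = −1.07×10⁻⁴ s⁻¹.
Component geostrophic relations (x east, y north):
u_g = −(1/(fρ)) ∂P/∂y,  v_g = (1/(fρ)) ∂P/∂x
u_g = −(−2.2×10⁻³)/(−1.07×10⁻⁴ × 1.15) = −17.9 m/s;  v_g = (2.0×10⁻³)/(−1.07×10⁻⁴ × 1.15) = −16.3 m/s
|V_g| = √(u_g² + v_g²) = 24.2 m/s

24.2 m/s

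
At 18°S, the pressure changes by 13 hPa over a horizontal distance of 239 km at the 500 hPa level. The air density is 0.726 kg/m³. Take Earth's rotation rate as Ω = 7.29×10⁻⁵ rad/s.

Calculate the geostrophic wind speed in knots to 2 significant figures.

Coriolis parameter at 18°S:
f = 2Ω sin φ = 2 × 7.29×10⁻⁵ × sin 18° = 4.51×10⁻⁵ s⁻¹
Pressure gradient: |∂P/∂n| = 1300 Pa / 239000 m = 5.44×10⁻³ Pa/m
Geostrophic balance (pressure-gradient force = Coriolis force):
V_g = (1/(fρ)) |∂P/∂n| = 5.44×10⁻³ / (4.51×10⁻⁵ × 0.726) = 166 m/s
Converting: 166 m/s × 1.944 = 320 knots

320 knots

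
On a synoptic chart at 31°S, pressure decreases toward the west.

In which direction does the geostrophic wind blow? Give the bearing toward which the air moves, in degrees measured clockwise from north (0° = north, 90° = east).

180°

The pressure-gradient force points toward the west (bearing 270°).
Geostrophic balance: in the Southern Hemisphere the Coriolis force deflects motion to the left, so the geostrophic wind blows 90° to the left of the pressure-gradient force (low pressure on the right).
Rotating 270° by 90° counterclockwise gives 180° — the wind blows toward the south.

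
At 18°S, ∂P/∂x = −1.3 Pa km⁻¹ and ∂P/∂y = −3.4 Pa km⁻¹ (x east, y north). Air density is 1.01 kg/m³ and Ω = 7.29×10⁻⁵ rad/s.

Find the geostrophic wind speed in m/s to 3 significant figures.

Coriolis parameter at 18°S:
f = 2Ω sin φ = 2 × 7.29×10⁻⁵ × sin 18° = 4.51×10⁻⁵ s⁻¹
In the Southern Hemisphere f is negative: f = −4.51×10⁻⁵ s⁻¹.
Component geostrophic relations (x east, y north):
u_g = −(1/(fρ)) ∂P/∂y,  v_g = (1/(fρ)) ∂P/∂x
u_g = −(−3.4×10⁻³)/(−4.51×10⁻⁵ × 1.01) = −74.7 m/s;  v_g = (−1.3×10⁻³)/(−4.51×10⁻⁵ × 1.01) = 28.6 m/s
|V_g| = √(u_g² + v_g²) = 80.0 m/s

80.0 m/s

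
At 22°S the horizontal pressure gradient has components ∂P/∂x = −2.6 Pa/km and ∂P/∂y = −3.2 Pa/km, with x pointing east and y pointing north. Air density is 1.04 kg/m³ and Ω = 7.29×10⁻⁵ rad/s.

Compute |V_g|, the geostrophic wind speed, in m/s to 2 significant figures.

73 m/s

Coriolis parameter at 22°S:
f = 2Ω sin φ = 2 × 7.29×10⁻⁵ × sin 22° = 5.46×10⁻⁵ s⁻¹
In the Southern Hemisphere f is negative: f = −5.46×10⁻⁵ s⁻¹.
Component geostrophic relations (x east, y north):
u_g = −(1/(fρ)) ∂P/∂y,  v_g = (1/(fρ)) ∂P/∂x
u_g = −(−3.2×10⁻³)/(−5.46×10⁻⁵ × 1.04) = −56.3 m/s;  v_g = (−2.6×10⁻³)/(−5.46×10⁻⁵ × 1.04) = 45.8 m/s
|V_g| = √(u_g² + v_g²) = 72.6 m/s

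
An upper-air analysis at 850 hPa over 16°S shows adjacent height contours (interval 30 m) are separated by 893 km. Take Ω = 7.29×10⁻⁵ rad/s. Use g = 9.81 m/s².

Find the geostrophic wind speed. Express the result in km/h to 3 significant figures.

29.5 km/h

Coriolis parameter at 16°S:
f = 2Ω sin φ = 2 × 7.29×10⁻⁵ × sin 16° = 4.02×10⁻⁵ s⁻¹
Height gradient: |∂Z/∂n| = 30 m / 893000 m = 3.36×10⁻⁵
On a pressure surface, geostrophic balance gives V_g = (g/f)|∂Z/∂n|:
V_g = 9.81 × 3.36×10⁻⁵ / 4.02×10⁻⁵ = 8.20 m/s
Converting: 8.20 m/s × 3.6 = 29.5 km/h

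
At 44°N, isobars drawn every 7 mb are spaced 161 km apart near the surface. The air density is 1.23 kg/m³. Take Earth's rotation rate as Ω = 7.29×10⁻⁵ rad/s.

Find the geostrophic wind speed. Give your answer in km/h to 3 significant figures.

126 km/h

Coriolis parameter at 44°N:
f = 2Ω sin φ = 2 × 7.29×10⁻⁵ × sin 44° = 1.01×10⁻⁴ s⁻¹
Pressure gradient: |∂P/∂n| = 700 Pa / 161000 m = 4.35×10⁻³ Pa/m
Geostrophic balance (pressure-gradient force = Coriolis force):
V_g = (1/(fρ)) |∂P/∂n| = 4.35×10⁻³ / (1.01×10⁻⁴ × 1.23) = 34.9 m/s
Converting: 34.9 m/s × 3.6 = 126 km/h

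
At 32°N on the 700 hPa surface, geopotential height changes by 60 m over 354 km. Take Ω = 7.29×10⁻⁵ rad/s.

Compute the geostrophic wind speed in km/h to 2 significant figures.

77 km/h

Coriolis parameter at 32°N:
f = 2Ω sin φ = 2 × 7.29×10⁻⁵ × sin 32° = 7.73×10⁻⁵ s⁻¹
Height gradient: |∂Z/∂n| = 60 m / 354000 m = 1.69×10⁻⁴
On a pressure surface, geostrophic balance gives V_g = (g/f)|∂Z/∂n|:
V_g = 9.81 × 1.69×10⁻⁴ / 7.73×10⁻⁵ = 21.5 m/s
Converting: 21.5 m/s × 3.6 = 77 km/h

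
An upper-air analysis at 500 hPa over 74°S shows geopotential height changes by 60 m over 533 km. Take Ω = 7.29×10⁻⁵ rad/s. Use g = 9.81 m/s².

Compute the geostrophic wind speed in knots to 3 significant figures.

15.3 knots

Coriolis parameter at 74°S:
f = 2Ω sin φ = 2 × 7.29×10⁻⁵ × sin 74° = 1.40×10⁻⁴ s⁻¹
Height gradient: |∂Z/∂n| = 60 m / 533000 m = 1.13×10⁻⁴
On a pressure surface, geostrophic balance gives V_g = (g/f)|∂Z/∂n|:
V_g = 9.81 × 1.13×10⁻⁴ / 1.40×10⁻⁴ = 7.88 m/s
Converting: 7.88 m/s × 1.944 = 15.3 knots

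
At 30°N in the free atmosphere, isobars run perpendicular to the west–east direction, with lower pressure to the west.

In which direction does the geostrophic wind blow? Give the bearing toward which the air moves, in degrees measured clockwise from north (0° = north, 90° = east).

The pressure-gradient force points toward the west (bearing 270°).
Geostrophic balance: in the Northern Hemisphere the Coriolis force deflects motion to the right, so the geostrophic wind blows 90° to the right of the pressure-gradient force (low pressure on the left).
Rotating 270° by 90° clockwise gives 000° — the wind blows toward the north.

000°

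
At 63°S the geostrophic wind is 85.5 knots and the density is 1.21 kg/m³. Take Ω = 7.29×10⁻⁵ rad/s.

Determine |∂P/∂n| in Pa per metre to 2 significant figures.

Coriolis parameter at 63°S:
f = 2Ω sin φ = 2 × 7.29×10⁻⁵ × sin 63° = 1.30×10⁻⁴ s⁻¹
Wind speed in SI: 85.5 knots = 44.0 m/s
Geostrophic balance rearranged: |∂P/∂n| = f ρ V_g
|∂P/∂n| = 1.30×10⁻⁴ × 1.21 × 44.0 = 6.91×10⁻³ Pa/m

6.9×10⁻³ Pa/m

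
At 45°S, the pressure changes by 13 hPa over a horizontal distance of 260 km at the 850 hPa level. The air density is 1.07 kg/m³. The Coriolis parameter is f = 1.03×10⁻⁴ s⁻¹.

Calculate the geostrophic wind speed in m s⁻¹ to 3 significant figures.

Pressure gradient: |∂P/∂n| = 1300 Pa / 260000 m = 5.00×10⁻³ Pa/m
Geostrophic balance (pressure-gradient force = Coriolis force):
V_g = (1/(fρ)) |∂P/∂n| = 5.00×10⁻³ / (1.03×10⁻⁴ × 1.07) = 45.4 m/s

45.4 m s⁻¹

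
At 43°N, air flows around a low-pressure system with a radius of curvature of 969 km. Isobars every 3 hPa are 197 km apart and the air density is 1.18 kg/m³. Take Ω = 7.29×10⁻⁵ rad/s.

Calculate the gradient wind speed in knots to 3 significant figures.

Coriolis parameter at 43°N:
f = 2Ω sin φ = 2 × 7.29×10⁻⁵ × sin 43° = 9.94×10⁻⁵ s⁻¹
Pressure gradient: |∂P/∂n| = 300 Pa / 197000 m = 1.52×10⁻³ Pa/m
Geostrophic speed: V_g = |∂P/∂n|/(fρ) = 1.52×10⁻³/(9.94×10⁻⁵ × 1.18) = 13.0 m/s
Around a low, centrifugal force acts outward with Coriolis, so pressure-gradient force balances both:
(1/ρ)|∂P/∂n| = fV + V²/R  →  V² + fR·V − fR·V_g = 0
With fR = 9.94×10⁻⁵ × 969×10³ m = 96.4 m/s:
V = [−fR + √((fR)² + 4 fR V_g)]/2 = [−96.4 + √(96.4² + 4×96.4×13)]/2 = 11.6 m/s
Subgeostrophic (V < V_g = 13 m/s), as expected around a low.
Converting: 11.6 m/s × 1.944 = 22.5 knots

22.5 knots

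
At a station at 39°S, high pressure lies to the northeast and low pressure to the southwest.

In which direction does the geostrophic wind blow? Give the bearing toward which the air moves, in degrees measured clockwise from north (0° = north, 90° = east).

The pressure-gradient force points toward the southwest (bearing 225°).
Geostrophic balance: in the Southern Hemisphere the Coriolis force deflects motion to the left, so the geostrophic wind blows 90° to the left of the pressure-gradient force (low pressure on the right).
Rotating 225° by 90° counterclockwise gives 135° — the wind blows toward the southeast.

135°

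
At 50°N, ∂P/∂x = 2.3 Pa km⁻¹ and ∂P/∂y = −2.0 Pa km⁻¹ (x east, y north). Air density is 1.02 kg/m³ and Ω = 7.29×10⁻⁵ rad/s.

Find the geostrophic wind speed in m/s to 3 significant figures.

Coriolis parameter at 50°N:
f = 2Ω sin φ = 2 × 7.29×10⁻⁵ × sin 50° = 1.12×10⁻⁴ s⁻¹
Component geostrophic relations (x east, y north):
u_g = −(1/(fρ)) ∂P/∂y,  v_g = (1/(fρ)) ∂P/∂x
u_g = −(−2.0×10⁻³)/(1.12×10⁻⁴ × 1.02) = 17.6 m/s;  v_g = (2.3×10⁻³)/(1.12×10⁻⁴ × 1.02) = 20.2 m/s
|V_g| = √(u_g² + v_g²) = 26.8 m/s

26.8 m/s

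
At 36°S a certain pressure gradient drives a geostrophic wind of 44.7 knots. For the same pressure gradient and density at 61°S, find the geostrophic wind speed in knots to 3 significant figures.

30.0 knots

With the same pressure gradient and density, V_g ∝ 1/f ∝ 1/sin φ.
V₂ = V₁ · sin φ₁ / sin φ₂ = 44.7 × sin 36° / sin 61°
V₂ = 44.7 × 0.5878/0.8746 = 30.0 knots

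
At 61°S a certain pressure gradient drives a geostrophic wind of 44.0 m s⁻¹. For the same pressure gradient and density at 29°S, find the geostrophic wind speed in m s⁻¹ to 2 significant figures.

With the same pressure gradient and density, V_g ∝ 1/f ∝ 1/sin φ.
V₂ = V₁ · sin φ₁ / sin φ₂ = 44.0 × sin 61° / sin 29°
V₂ = 44.0 × 0.8746/0.4848 = 79 m s⁻¹

79 m s⁻¹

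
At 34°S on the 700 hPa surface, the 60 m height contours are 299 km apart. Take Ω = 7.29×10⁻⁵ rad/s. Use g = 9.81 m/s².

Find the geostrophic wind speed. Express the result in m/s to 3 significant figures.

24.1 m/s

Coriolis parameter at 34°S:
f = 2Ω sin φ = 2 × 7.29×10⁻⁵ × sin 34° = 8.15×10⁻⁵ s⁻¹
Height gradient: |∂Z/∂n| = 60 m / 299000 m = 2.01×10⁻⁴
On a pressure surface, geostrophic balance gives V_g = (g/f)|∂Z/∂n|:
V_g = 9.81 × 2.01×10⁻⁴ / 8.15×10⁻⁵ = 24.1 m/s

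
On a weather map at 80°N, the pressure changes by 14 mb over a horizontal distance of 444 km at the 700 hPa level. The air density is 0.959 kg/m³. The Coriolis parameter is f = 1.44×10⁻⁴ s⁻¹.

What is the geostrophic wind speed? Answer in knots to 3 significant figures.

Pressure gradient: |∂P/∂n| = 1400 Pa / 444000 m = 3.15×10⁻³ Pa/m
Geostrophic balance (pressure-gradient force = Coriolis force):
V_g = (1/(fρ)) |∂P/∂n| = 3.15×10⁻³ / (1.44×10⁻⁴ × 0.959) = 22.8 m/s
Converting: 22.8 m/s × 1.944 = 44.4 knots

44.4 knots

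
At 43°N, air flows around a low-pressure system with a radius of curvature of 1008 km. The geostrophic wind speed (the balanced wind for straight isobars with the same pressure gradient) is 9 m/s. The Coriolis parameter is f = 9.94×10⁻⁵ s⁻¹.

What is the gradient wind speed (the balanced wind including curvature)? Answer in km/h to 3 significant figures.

29.9 km/h

Around a low, centrifugal force acts outward with Coriolis, so pressure-gradient force balances both:
(1/ρ)|∂P/∂n| = fV + V²/R  →  V² + fR·V − fR·V_g = 0
With fR = 9.94×10⁻⁵ × 1008×10³ m = 100 m/s:
V = [−fR + √((fR)² + 4 fR V_g)]/2 = [−100 + √(100² + 4×100×9)]/2 = 8.31 m/s
Subgeostrophic (V < V_g = 9 m/s), as expected around a low.
Converting: 8.31 m/s × 3.6 = 29.9 km/h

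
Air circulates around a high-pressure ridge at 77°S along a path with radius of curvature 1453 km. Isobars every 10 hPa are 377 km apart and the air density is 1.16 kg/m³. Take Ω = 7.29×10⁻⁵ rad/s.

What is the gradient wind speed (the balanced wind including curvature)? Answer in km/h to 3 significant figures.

63.3 km/h

Coriolis parameter at 77°S:
f = 2Ω sin φ = 2 × 7.29×10⁻⁵ × sin 77° = 1.42×10⁻⁴ s⁻¹
Pressure gradient: |∂P/∂n| = 1000 Pa / 377000 m = 2.65×10⁻³ Pa/m
Geostrophic speed: V_g = |∂P/∂n|/(fρ) = 2.65×10⁻³/(1.42×10⁻⁴ × 1.16) = 16.1 m/s
Around a high, pressure-gradient force acts outward with centrifugal, so Coriolis balances both:
fV = (1/ρ)|∂P/∂n| + V²/R  →  V² − fR·V + fR·V_g = 0
With fR = 1.42×10⁻⁴ × 1453×10³ m = 206 m/s:
V = [fR − √((fR)² − 4 fR V_g)]/2 = [206 − √(206² − 4×206×16.1)]/2 = 17.6 m/s
Supergeostrophic (V > V_g = 16.1 m/s), as expected around a high.
Converting: 17.6 m/s × 3.6 = 63.3 km/h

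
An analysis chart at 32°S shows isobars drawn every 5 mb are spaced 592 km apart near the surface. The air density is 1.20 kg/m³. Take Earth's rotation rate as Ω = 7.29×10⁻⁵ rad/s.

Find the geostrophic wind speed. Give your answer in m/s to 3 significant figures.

Coriolis parameter at 32°S:
f = 2Ω sin φ = 2 × 7.29×10⁻⁵ × sin 32° = 7.73×10⁻⁵ s⁻¹
Pressure gradient: |∂P/∂n| = 500 Pa / 592000 m = 8.45×10⁻⁴ Pa/m
Geostrophic balance (pressure-gradient force = Coriolis force):
V_g = (1/(fρ)) |∂P/∂n| = 8.45×10⁻⁴ / (7.73×10⁻⁵ × 1.20) = 9.11 m/s

9.11 m/s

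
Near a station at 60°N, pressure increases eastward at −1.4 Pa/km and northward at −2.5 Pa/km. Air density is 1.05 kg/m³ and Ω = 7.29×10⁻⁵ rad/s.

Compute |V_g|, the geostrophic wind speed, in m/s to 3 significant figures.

Coriolis parameter at 60°N:
f = 2Ω sin φ = 2 × 7.29×10⁻⁵ × sin 60° = 1.26×10⁻⁴ s⁻¹
Component geostrophic relations (x east, y north):
u_g = −(1/(fρ)) ∂P/∂y,  v_g = (1/(fρ)) ∂P/∂x
u_g = −(−2.5×10⁻³)/(1.26×10⁻⁴ × 1.05) = 18.9 m/s;  v_g = (−1.4×10⁻³)/(1.26×10⁻⁴ × 1.05) = −10.6 m/s
|V_g| = √(u_g² + v_g²) = 21.6 m/s

21.6 m/s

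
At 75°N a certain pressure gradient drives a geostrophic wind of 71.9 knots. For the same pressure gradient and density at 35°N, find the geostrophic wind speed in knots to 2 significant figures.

With the same pressure gradient and density, V_g ∝ 1/f ∝ 1/sin φ.
V₂ = V₁ · sin φ₁ / sin φ₂ = 71.9 × sin 75° / sin 35°
V₂ = 71.9 × 0.9659/0.5736 = 120 knots

120 knots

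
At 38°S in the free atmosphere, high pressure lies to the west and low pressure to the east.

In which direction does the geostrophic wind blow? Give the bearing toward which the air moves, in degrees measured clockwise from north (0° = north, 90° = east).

The pressure-gradient force points toward the east (bearing 090°).
Geostrophic balance: in the Southern Hemisphere the Coriolis force deflects motion to the left, so the geostrophic wind blows 90° to the left of the pressure-gradient force (low pressure on the right).
Rotating 090° by 90° counterclockwise gives 000° — the wind blows toward the north.

000°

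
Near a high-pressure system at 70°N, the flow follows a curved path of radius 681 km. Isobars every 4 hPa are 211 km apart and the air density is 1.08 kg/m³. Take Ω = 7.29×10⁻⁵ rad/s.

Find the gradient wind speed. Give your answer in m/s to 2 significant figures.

Coriolis parameter at 70°N:
f = 2Ω sin φ = 2 × 7.29×10⁻⁵ × sin 70° = 1.37×10⁻⁴ s⁻¹
Pressure gradient: |∂P/∂n| = 400 Pa / 211000 m = 1.90×10⁻³ Pa/m
Geostrophic speed: V_g = |∂P/∂n|/(fρ) = 1.90×10⁻³/(1.37×10⁻⁴ × 1.08) = 12.8 m/s
Around a high, pressure-gradient force acts outward with centrifugal, so Coriolis balances both:
fV = (1/ρ)|∂P/∂n| + V²/R  →  V² − fR·V + fR·V_g = 0
With fR = 1.37×10⁻⁴ × 681×10³ m = 93.3 m/s:
V = [fR − √((fR)² − 4 fR V_g)]/2 = [93.3 − √(93.3² − 4×93.3×12.8)]/2 = 15.3 m/s
Supergeostrophic (V > V_g = 12.8 m/s), as expected around a high.

15 m/s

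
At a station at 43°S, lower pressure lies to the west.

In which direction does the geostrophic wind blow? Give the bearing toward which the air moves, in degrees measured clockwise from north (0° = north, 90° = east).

180°

The pressure-gradient force points toward the west (bearing 270°).
Geostrophic balance: in the Southern Hemisphere the Coriolis force deflects motion to the left, so the geostrophic wind blows 90° to the left of the pressure-gradient force (low pressure on the right).
Rotating 270° by 90° counterclockwise gives 180° — the wind blows toward the south.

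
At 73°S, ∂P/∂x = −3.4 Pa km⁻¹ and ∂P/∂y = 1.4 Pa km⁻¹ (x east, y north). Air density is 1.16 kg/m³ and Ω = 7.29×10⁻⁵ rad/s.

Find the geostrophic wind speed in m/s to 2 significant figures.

23 m/s

Coriolis parameter at 73°S:
f = 2Ω sin φ = 2 × 7.29×10⁻⁵ × sin 73° = 1.39×10⁻⁴ s⁻¹
In the Southern Hemisphere f is negative: f = −1.39×10⁻⁴ s⁻¹.
Component geostrophic relations (x east, y north):
u_g = −(1/(fρ)) ∂P/∂y,  v_g = (1/(fρ)) ∂P/∂x
u_g = −(1.4×10⁻³)/(−1.39×10⁻⁴ × 1.16) = 8.66 m/s;  v_g = (−3.4×10⁻³)/(−1.39×10⁻⁴ × 1.16) = 21.0 m/s
|V_g| = √(u_g² + v_g²) = 22.7 m/s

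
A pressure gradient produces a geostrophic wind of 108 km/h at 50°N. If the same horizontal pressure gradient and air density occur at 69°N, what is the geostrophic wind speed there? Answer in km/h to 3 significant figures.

With the same pressure gradient and density, V_g ∝ 1/f ∝ 1/sin φ.
V₂ = V₁ · sin φ₁ / sin φ₂ = 108 × sin 50° / sin 69°
V₂ = 108 × 0.7660/0.9336 = 88.6 km/h

88.6 km/h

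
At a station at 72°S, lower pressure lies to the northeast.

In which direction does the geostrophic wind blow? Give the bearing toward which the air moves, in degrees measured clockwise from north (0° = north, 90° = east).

315°

The pressure-gradient force points toward the northeast (bearing 045°).
Geostrophic balance: in the Southern Hemisphere the Coriolis force deflects motion to the left, so the geostrophic wind blows 90° to the left of the pressure-gradient force (low pressure on the right).
Rotating 045° by 90° counterclockwise gives 315° — the wind blows toward the northwest.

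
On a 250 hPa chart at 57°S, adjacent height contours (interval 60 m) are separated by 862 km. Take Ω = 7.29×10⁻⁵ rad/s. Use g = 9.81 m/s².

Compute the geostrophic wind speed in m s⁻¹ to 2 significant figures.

5.6 m s⁻¹

Coriolis parameter at 57°S:
f = 2Ω sin φ = 2 × 7.29×10⁻⁵ × sin 57° = 1.22×10⁻⁴ s⁻¹
Height gradient: |∂Z/∂n| = 60 m / 862000 m = 6.96×10⁻⁵
On a pressure surface, geostrophic balance gives V_g = (g/f)|∂Z/∂n|:
V_g = 9.81 × 6.96×10⁻⁵ / 1.22×10⁻⁴ = 5.58 m/s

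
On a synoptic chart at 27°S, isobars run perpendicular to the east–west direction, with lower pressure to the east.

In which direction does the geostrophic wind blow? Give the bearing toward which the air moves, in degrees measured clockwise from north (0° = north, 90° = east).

000°

The pressure-gradient force points toward the east (bearing 090°).
Geostrophic balance: in the Southern Hemisphere the Coriolis force deflects motion to the left, so the geostrophic wind blows 90° to the left of the pressure-gradient force (low pressure on the right).
Rotating 090° by 90° counterclockwise gives 000° — the wind blows toward the north.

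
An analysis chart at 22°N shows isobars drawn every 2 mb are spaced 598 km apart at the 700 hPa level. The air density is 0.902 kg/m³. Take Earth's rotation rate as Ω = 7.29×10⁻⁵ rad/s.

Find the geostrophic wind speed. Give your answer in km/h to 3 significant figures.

24.4 km/h

Coriolis parameter at 22°N:
f = 2Ω sin φ = 2 × 7.29×10⁻⁵ × sin 22° = 5.46×10⁻⁵ s⁻¹
Pressure gradient: |∂P/∂n| = 200 Pa / 598000 m = 3.34×10⁻⁴ Pa/m
Geostrophic balance (pressure-gradient force = Coriolis force):
V_g = (1/(fρ)) |∂P/∂n| = 3.34×10⁻⁴ / (5.46×10⁻⁵ × 0.902) = 6.79 m/s
Converting: 6.79 m/s × 3.6 = 24.4 km/h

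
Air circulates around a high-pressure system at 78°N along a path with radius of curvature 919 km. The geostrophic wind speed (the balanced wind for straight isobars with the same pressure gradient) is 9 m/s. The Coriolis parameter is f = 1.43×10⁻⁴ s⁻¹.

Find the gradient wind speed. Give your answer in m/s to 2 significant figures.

Around a high, pressure-gradient force acts outward with centrifugal, so Coriolis balances both:
fV = (1/ρ)|∂P/∂n| + V²/R  →  V² − fR·V + fR·V_g = 0
With fR = 1.43×10⁻⁴ × 919×10³ m = 131 m/s:
V = [fR − √((fR)² − 4 fR V_g)]/2 = [131 − √(131² − 4×131×9)]/2 = 9.72 m/s
Supergeostrophic (V > V_g = 9 m/s), as expected around a high.

9.7 m/s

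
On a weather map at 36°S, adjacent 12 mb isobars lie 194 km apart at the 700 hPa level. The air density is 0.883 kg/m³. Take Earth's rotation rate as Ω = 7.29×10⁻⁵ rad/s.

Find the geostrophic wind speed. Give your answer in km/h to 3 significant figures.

294 km/h

Coriolis parameter at 36°S:
f = 2Ω sin φ = 2 × 7.29×10⁻⁵ × sin 36° = 8.57×10⁻⁵ s⁻¹
Pressure gradient: |∂P/∂n| = 1200 Pa / 194000 m = 6.19×10⁻³ Pa/m
Geostrophic balance (pressure-gradient force = Coriolis force):
V_g = (1/(fρ)) |∂P/∂n| = 6.19×10⁻³ / (8.57×10⁻⁵ × 0.883) = 81.7 m/s
Converting: 81.7 m/s × 3.6 = 294 km/h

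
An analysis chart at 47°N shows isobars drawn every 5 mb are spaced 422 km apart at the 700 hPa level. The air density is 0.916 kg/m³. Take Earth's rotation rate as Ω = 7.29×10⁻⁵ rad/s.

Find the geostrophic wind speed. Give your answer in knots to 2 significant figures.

24 knots

Coriolis parameter at 47°N:
f = 2Ω sin φ = 2 × 7.29×10⁻⁵ × sin 47° = 1.07×10⁻⁴ s⁻¹
Pressure gradient: |∂P/∂n| = 500 Pa / 422000 m = 1.18×10⁻³ Pa/m
Geostrophic balance (pressure-gradient force = Coriolis force):
V_g = (1/(fρ)) |∂P/∂n| = 1.18×10⁻³ / (1.07×10⁻⁴ × 0.916) = 12.1 m/s
Converting: 12.1 m/s × 1.944 = 24 knots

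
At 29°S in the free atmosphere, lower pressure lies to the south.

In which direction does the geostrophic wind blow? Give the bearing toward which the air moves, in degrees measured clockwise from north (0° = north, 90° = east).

090°

The pressure-gradient force points toward the south (bearing 180°).
Geostrophic balance: in the Southern Hemisphere the Coriolis force deflects motion to the left, so the geostrophic wind blows 90° to the left of the pressure-gradient force (low pressure on the right).
Rotating 180° by 90° counterclockwise gives 090° — the wind blows toward the east.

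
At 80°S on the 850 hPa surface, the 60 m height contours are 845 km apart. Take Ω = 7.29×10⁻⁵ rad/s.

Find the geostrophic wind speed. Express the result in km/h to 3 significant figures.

Coriolis parameter at 80°S:
f = 2Ω sin φ = 2 × 7.29×10⁻⁵ × sin 80° = 1.44×10⁻⁴ s⁻¹
Height gradient: |∂Z/∂n| = 60 m / 845000 m = 7.10×10⁻⁵
On a pressure surface, geostrophic balance gives V_g = (g/f)|∂Z/∂n|:
V_g = 9.81 × 7.10×10⁻⁵ / 1.44×10⁻⁴ = 4.85 m/s
Converting: 4.85 m/s × 3.6 = 17.5 km/h

17.5 km/h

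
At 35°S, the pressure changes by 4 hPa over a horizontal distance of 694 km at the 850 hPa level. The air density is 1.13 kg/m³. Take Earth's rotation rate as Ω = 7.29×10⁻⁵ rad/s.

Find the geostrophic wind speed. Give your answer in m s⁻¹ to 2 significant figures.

Coriolis parameter at 35°S:
f = 2Ω sin φ = 2 × 7.29×10⁻⁵ × sin 35° = 8.36×10⁻⁵ s⁻¹
Pressure gradient: |∂P/∂n| = 400 Pa / 694000 m = 5.76×10⁻⁴ Pa/m
Geostrophic balance (pressure-gradient force = Coriolis force):
V_g = (1/(fρ)) |∂P/∂n| = 5.76×10⁻⁴ / (8.36×10⁻⁵ × 1.13) = 6.10 m/s

6.1 m s⁻¹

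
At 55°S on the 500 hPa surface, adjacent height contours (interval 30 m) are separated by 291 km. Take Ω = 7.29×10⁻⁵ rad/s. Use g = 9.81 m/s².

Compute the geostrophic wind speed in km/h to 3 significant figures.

30.5 km/h

Coriolis parameter at 55°S:
f = 2Ω sin φ = 2 × 7.29×10⁻⁵ × sin 55° = 1.19×10⁻⁴ s⁻¹
Height gradient: |∂Z/∂n| = 30 m / 291000 m = 1.03×10⁻⁴
On a pressure surface, geostrophic balance gives V_g = (g/f)|∂Z/∂n|:
V_g = 9.81 × 1.03×10⁻⁴ / 1.19×10⁻⁴ = 8.47 m/s
Converting: 8.47 m/s × 3.6 = 30.5 km/h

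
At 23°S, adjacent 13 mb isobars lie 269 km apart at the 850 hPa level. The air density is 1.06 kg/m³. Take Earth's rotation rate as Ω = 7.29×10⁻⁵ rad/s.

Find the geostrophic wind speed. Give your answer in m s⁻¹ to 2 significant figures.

Coriolis parameter at 23°S:
f = 2Ω sin φ = 2 × 7.29×10⁻⁵ × sin 23° = 5.70×10⁻⁵ s⁻¹
Pressure gradient: |∂P/∂n| = 1300 Pa / 269000 m = 4.83×10⁻³ Pa/m
Geostrophic balance (pressure-gradient force = Coriolis force):
V_g = (1/(fρ)) |∂P/∂n| = 4.83×10⁻³ / (5.70×10⁻⁵ × 1.06) = 80.0 m/s

80 m s⁻¹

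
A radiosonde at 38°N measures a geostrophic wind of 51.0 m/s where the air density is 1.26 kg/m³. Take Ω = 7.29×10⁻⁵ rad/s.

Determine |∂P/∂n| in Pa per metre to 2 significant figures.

Coriolis parameter at 38°N:
f = 2Ω sin φ = 2 × 7.29×10⁻⁵ × sin 38° = 8.98×10⁻⁵ s⁻¹
Geostrophic balance rearranged: |∂P/∂n| = f ρ V_g
|∂P/∂n| = 8.98×10⁻⁵ × 1.26 × 51.0 = 5.77×10⁻³ Pa/m

5.8×10⁻³ Pa/m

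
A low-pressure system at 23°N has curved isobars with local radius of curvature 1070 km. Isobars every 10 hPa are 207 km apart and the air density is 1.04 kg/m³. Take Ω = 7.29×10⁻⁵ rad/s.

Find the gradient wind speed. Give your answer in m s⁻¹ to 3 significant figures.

46.3 m s⁻¹

Coriolis parameter at 23°N:
f = 2Ω sin φ = 2 × 7.29×10⁻⁵ × sin 23° = 5.70×10⁻⁵ s⁻¹
Pressure gradient: |∂P/∂n| = 1000 Pa / 207000 m = 4.83×10⁻³ Pa/m
Geostrophic speed: V_g = |∂P/∂n|/(fρ) = 4.83×10⁻³/(5.70×10⁻⁵ × 1.04) = 81.5 m/s
Around a low, centrifugal force acts outward with Coriolis, so pressure-gradient force balances both:
(1/ρ)|∂P/∂n| = fV + V²/R  →  V² + fR·V − fR·V_g = 0
With fR = 5.70×10⁻⁵ × 1070×10³ m = 61.0 m/s:
V = [−fR + √((fR)² + 4 fR V_g)]/2 = [−61.0 + √(61.0² + 4×61.0×81.5)]/2 = 46.3 m/s
Subgeostrophic (V < V_g = 81.5 m/s), as expected around a low.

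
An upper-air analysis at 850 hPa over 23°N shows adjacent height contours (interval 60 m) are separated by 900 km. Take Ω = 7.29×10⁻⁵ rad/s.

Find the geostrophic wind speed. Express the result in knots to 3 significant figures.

Coriolis parameter at 23°N:
f = 2Ω sin φ = 2 × 7.29×10⁻⁵ × sin 23° = 5.70×10⁻⁵ s⁻¹
Height gradient: |∂Z/∂n| = 60 m / 900000 m = 6.67×10⁻⁵
On a pressure surface, geostrophic balance gives V_g = (g/f)|∂Z/∂n|:
V_g = 9.81 × 6.67×10⁻⁵ / 5.70×10⁻⁵ = 11.5 m/s
Converting: 11.5 m/s × 1.944 = 22.3 knots

22.3 knots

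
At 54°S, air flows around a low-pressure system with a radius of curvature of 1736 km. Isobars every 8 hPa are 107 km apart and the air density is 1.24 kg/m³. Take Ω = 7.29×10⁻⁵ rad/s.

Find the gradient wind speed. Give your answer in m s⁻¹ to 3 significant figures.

42.4 m s⁻¹

Coriolis parameter at 54°S:
f = 2Ω sin φ = 2 × 7.29×10⁻⁵ × sin 54° = 1.18×10⁻⁴ s⁻¹
Pressure gradient: |∂P/∂n| = 800 Pa / 107000 m = 7.48×10⁻³ Pa/m
Geostrophic speed: V_g = |∂P/∂n|/(fρ) = 7.48×10⁻³/(1.18×10⁻⁴ × 1.24) = 51.1 m/s
Around a low, centrifugal force acts outward with Coriolis, so pressure-gradient force balances both:
(1/ρ)|∂P/∂n| = fV + V²/R  →  V² + fR·V − fR·V_g = 0
With fR = 1.18×10⁻⁴ × 1736×10³ m = 205 m/s:
V = [−fR + √((fR)² + 4 fR V_g)]/2 = [−205 + √(205² + 4×205×51.1)]/2 = 42.4 m/s
Subgeostrophic (V < V_g = 51.1 m/s), as expected around a low.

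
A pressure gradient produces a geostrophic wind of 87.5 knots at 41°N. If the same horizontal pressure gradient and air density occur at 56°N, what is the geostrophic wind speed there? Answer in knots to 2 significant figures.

With the same pressure gradient and density, V_g ∝ 1/f ∝ 1/sin φ.
V₂ = V₁ · sin φ₁ / sin φ₂ = 87.5 × sin 41° / sin 56°
V₂ = 87.5 × 0.6561/0.8290 = 69 knots

69 knots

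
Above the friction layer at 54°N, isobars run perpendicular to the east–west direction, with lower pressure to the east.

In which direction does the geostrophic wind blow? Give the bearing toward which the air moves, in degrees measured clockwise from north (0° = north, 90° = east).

The pressure-gradient force points toward the east (bearing 090°).
Geostrophic balance: in the Northern Hemisphere the Coriolis force deflects motion to the right, so the geostrophic wind blows 90° to the right of the pressure-gradient force (low pressure on the left).
Rotating 090° by 90° clockwise gives 180° — the wind blows toward the south.

180°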